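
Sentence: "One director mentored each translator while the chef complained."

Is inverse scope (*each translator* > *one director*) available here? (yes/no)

The adjunct clause does not contain *each translator*, which is the matrix object.
Since no island is crossed, the inverse ordering is licensed alongside surface scope.
The sentence is scopally ambiguous between *one director* > *each translator* and *each translator* > *one director*.

Yes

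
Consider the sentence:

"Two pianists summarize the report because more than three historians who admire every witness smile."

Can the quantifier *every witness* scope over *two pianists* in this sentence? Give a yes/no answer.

No

The target quantifier *every witness* is part of the relative clause *who admire every witness*, which is itself inside the adjunct *because more than three historians who admire every witness smile*.
Even if one barrier were somehow void, the other would still block QR.
*every witness* is confined to the island and cannot take scope over *two pianists*.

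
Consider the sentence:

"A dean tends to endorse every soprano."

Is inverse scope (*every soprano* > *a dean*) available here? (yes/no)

Yes

*every soprano* is the object of the infinitival complement of a raising predicate; raising infinitives are transparent for QR, so the two DPs are in effect clausemates.
Nothing blocks QR of the lower DP to a position above the higher one, so inverse scope is available.
So *every soprano* > *a dean* is among the available readings.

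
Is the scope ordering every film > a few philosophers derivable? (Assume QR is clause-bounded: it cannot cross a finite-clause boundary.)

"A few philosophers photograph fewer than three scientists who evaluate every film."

No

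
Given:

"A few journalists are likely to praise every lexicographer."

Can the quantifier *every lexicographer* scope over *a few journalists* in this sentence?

Infinitival complements of raising predicates do not block QR; *every lexicographer* and *a few journalists* are effectively clausemates.
No island intervenes, so both surface and inverse scope are derivable.

Yes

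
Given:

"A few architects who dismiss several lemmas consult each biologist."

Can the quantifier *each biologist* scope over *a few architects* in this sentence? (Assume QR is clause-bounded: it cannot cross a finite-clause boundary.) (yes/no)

Yes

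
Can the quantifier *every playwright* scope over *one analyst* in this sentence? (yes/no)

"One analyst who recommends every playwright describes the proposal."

*every playwright* sits inside the relative clause *who recommends every playwright*.
The relative clause forms an island for QR, so the quantifier is confined to the head noun's restrictor.
There is no licit LF on which *every playwright* c-commands *one analyst*.

No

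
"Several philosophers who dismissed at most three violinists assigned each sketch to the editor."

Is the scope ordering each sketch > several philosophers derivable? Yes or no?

The relative clause *who dismissed at most three violinists* modifies *several philosophers*, but *each sketch* is not inside that relative clause — it is an argument of the matrix verb.
Since no island is crossed, the inverse ordering is licensed alongside surface scope.
So *each sketch* > *several philosophers* is among the available readings.

Yes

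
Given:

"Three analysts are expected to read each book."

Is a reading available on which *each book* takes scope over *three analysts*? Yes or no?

Yes

*each book* is inside a raising infinitive, which is transparent to QR (no CP barrier), so it behaves as a matrix argument.
QR within a single clause is free, so the lower quantifier may take scope over the higher one.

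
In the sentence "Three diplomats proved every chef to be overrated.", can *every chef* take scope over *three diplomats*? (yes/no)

*every chef* is an ECM subject; ECM complements are not islands, and the embedded quantifier may take matrix scope.
QR within a single clause is free, so the lower quantifier may take scope over the higher one.

Yes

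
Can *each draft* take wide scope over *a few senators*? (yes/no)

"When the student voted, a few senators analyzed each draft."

Yes

The adjunct clause does not contain *each draft*, which is the matrix object.
Ordinary QR to a clause-peripheral position gives the wide-scope LF for the lower DP.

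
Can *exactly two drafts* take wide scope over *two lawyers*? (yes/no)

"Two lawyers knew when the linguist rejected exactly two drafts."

No

*exactly two drafts* is embedded in the embedded question *when the linguist rejected exactly two drafts*.
An indirect question is a wh-island; the filled [Spec,CP] blocks QR across the CP edge.
So the wide-scope reading for *exactly two drafts* is blocked.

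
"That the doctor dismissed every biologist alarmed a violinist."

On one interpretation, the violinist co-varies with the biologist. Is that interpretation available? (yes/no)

No

That reading corresponds to *every biologist* > *a violinist*.
*every biologist* is embedded in the sentential subject *that the doctor dismissed every biologist*.
The Sentential Subject Constraint rules out raising the quantifier out of the that-clause subject.
So the wide-scope reading for *every biologist* is blocked.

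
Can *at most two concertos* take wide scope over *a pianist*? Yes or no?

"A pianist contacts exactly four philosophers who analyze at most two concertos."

No

The DP *at most two concertos* is contained in the relative clause *who analyze at most two concertos* modifying *exactly four philosophers*.
QR out of a relative clause is ruled out by the relative-clause island constraint.
Hence only narrow scope for *at most two concertos* (under *a pianist*) survives.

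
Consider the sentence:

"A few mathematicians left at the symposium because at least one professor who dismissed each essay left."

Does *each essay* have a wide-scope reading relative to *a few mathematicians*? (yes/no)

No

The target quantifier *each essay* is part of the relative clause *who dismissed each essay*, which is itself inside the adjunct *because at least one professor who dismissed each essay left*.
Two island boundaries intervene — the relative clause and the adjunct. Either alone would block QR.
So the wide-scope reading for *each essay* is blocked.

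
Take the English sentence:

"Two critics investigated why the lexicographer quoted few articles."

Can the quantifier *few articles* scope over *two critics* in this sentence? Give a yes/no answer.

No

The target quantifier *few articles* is part of the embedded question *why the lexicographer quoted few articles*.
QR across an interrogative CP boundary is ruled out as a wh-island violation.
Hence only narrow scope for *few articles* (under *two critics*) survives.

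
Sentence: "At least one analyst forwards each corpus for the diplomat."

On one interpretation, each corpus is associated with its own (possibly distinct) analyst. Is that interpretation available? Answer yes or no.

Yes

This is the *each corpus* > *at least one analyst* reading.
*each corpus* is the matrix object and *at least one analyst* the matrix subject; the two are clausemates.
Nothing blocks QR of the lower DP to a position above the higher one, so inverse scope is available.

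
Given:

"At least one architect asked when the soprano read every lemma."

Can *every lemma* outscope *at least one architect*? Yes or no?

Structurally, *every lemma* is inside the embedded question *when the soprano read every lemma*.
QR across an interrogative CP boundary is ruled out as a wh-island violation.
The inverse ordering *every lemma* > *at least one architect* is therefore underivable.
(Only the surface reading survives: one fixed architect with respect to all the relevant lemmas.)

No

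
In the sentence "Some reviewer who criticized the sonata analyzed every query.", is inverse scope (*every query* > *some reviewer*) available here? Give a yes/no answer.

*every query* sits in the matrix clause, not in the relative clause on *some reviewer*.
Nothing blocks QR of the lower DP to a position above the higher one, so inverse scope is available.

Yes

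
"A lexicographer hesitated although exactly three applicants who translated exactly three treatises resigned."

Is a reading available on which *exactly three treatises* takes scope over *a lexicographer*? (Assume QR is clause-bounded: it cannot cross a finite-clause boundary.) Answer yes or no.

No

Structurally, *exactly three treatises* is inside the relative clause *who translated exactly three treatises*, which is itself inside the adjunct *although exactly three applicants who translated exactly three treatises resigned*.
The quantifier would have to escape first the RC and then the adjunct — two independent island violations.
*exactly three treatises* > *a lexicographer* would require crossing that boundary, which is illicit.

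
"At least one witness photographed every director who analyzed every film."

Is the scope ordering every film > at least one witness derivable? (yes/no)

No

The target quantifier *every film* is part of the relative clause *who analyzed every film* modifying *every director*.
QR out of a relative clause is ruled out by the relative-clause island constraint.
Hence only narrow scope for *every film* (under *at least one witness*) survives.
(Only the surface reading survives: one fixed witness with respect to all the relevant films.)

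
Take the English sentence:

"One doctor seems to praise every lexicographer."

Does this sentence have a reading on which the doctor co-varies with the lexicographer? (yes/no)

This is the *every lexicographer* > *one doctor* reading.
*every lexicographer* is the object of the infinitival complement of a raising predicate; raising infinitives are transparent for QR, so the two DPs are in effect clausemates.
Clause-internal QR can adjoin the lower DP above the subject, yielding the inverse reading.

Yes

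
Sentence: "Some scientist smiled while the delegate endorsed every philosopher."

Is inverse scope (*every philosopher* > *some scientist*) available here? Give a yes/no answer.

The DP *every philosopher* is contained in the adjunct clause *while the delegate endorsed every philosopher*.
Adverbial clauses are not L-marked, so they are barriers for QR — the quantifier cannot escape the adjunct.
Hence only narrow scope for *every philosopher* (under *some scientist*) survives.

No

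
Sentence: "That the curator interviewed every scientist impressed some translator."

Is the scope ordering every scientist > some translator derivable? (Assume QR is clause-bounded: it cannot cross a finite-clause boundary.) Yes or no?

Structurally, *every scientist* is inside the sentential subject *that the curator interviewed every scientist*.
Subjects — clausal subjects included — are islands for extraction, and QR is no exception.
*every scientist* is confined to the island and cannot take scope over *some translator*.

No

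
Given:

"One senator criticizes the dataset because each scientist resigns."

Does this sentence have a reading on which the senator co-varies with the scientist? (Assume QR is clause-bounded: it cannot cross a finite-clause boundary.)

No

The described interpretation is the *each scientist* > *one senator* scoping.
*each scientist* occurs within the adjunct clause *because each scientist resigns*.
Scope out of an adjunct clause is unavailable: QR respects the adjunct-island constraint.
The inverse ordering *each scientist* > *one senator* is therefore underivable.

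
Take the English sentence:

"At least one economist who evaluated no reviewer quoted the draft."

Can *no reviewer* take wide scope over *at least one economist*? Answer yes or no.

*no reviewer* is embedded in the relative clause *who evaluated no reviewer*.
A relative clause is a scope island — quantifier raising cannot cross its boundary.
*no reviewer* > *at least one economist* would require crossing that boundary, which is illicit.

No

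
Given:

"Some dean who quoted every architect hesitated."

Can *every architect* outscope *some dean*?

*every architect* is embedded in the relative clause *who quoted every architect*.
QR out of a relative clause is ruled out by the relative-clause island constraint.
So the wide-scope reading for *every architect* is blocked.

No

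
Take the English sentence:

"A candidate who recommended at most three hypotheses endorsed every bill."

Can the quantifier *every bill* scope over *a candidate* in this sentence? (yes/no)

*every bill* sits in the matrix clause, not in the relative clause on *a candidate*.
Clause-internal QR can adjoin the lower DP above the subject, yielding the inverse reading.
The sentence is scopally ambiguous between *a candidate* > *every bill* and *every bill* > *a candidate*.

Yes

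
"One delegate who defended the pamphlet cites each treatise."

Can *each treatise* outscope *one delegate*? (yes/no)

Yes

The relative clause *who defended the pamphlet* modifies *one delegate*, but *each treatise* is not inside that relative clause — it is an argument of the matrix verb.
No island intervenes, so both surface and inverse scope are derivable.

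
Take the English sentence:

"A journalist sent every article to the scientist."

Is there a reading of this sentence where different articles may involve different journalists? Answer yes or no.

The paraphrase describes the scope ordering *every article* > *a journalist*.
Both DPs are arguments of the same predicate; there is no clause or island boundary between them.
Since no island is crossed, the inverse ordering is licensed alongside surface scope.

Yes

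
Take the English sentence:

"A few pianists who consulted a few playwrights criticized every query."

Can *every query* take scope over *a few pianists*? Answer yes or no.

Yes

The RC *who consulted a few playwrights* is an island, but *every query* is not inside it — it is the matrix object, a clausemate of *a few pianists*.
With no island boundary between them, the object can take inverse scope over the subject via ordinary QR within the clause.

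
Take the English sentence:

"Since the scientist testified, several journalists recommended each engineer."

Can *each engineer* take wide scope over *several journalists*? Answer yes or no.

The adjunct island is irrelevant here — *each engineer* and *several journalists* are both in the matrix clause.
No island intervenes, so both surface and inverse scope are derivable.
The sentence is scopally ambiguous between *several journalists* > *each engineer* and *each engineer* > *several journalists*.

Yes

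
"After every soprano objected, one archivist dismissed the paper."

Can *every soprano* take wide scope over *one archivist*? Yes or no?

*every soprano* occurs within the adjunct clause *after every soprano objected*.
Since the clause is an adjunct (not a complement), the Adjunct Condition blocks QR across its edge.
So *every soprano* cannot raise to a position above *one archivist*.

No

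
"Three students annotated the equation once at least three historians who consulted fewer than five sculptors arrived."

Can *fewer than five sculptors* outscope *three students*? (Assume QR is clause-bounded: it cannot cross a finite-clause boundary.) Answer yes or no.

No

*fewer than five sculptors* sits inside the relative clause *who consulted fewer than five sculptors*, which is itself inside the adjunct *once at least three historians who consulted fewer than five sculptors arrived*.
Even if one barrier were somehow void, the other would still block QR.
So *fewer than five sculptors* cannot raise high enough to outscope *three students*; only the surface ordering *three students* > *fewer than five sculptors* is available.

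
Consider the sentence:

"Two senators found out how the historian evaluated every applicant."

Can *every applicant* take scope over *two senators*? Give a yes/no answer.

No

*every applicant* occurs within the embedded question *how the historian evaluated every applicant*.
QR across an interrogative CP boundary is ruled out as a wh-island violation.
So *every applicant* cannot raise to a position above *two senators*.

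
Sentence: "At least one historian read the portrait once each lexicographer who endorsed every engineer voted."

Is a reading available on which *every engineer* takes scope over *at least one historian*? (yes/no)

No

*every engineer* sits inside the relative clause *who endorsed every engineer*, which is itself inside the adjunct *once each lexicographer who endorsed every engineer voted*.
Both the relative clause and the enclosing adjunct are scope islands; QR cannot cross either.
*every engineer* is confined to the island and cannot take scope over *at least one historian*.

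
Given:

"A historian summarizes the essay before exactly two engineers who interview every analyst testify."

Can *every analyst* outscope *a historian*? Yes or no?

*every analyst* occurs within the relative clause *who interview every analyst*, which is itself inside the adjunct *before exactly two engineers who interview every analyst testify*.
Two island boundaries intervene — the relative clause and the adjunct. Either alone would block QR.
*every analyst* is confined to the island and cannot take scope over *a historian*.

No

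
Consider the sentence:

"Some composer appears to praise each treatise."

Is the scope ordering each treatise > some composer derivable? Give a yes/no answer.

Yes

*each treatise* is inside a raising infinitive, which is transparent to QR (no CP barrier), so it behaves as a matrix argument.
With no island boundary between them, the object can take inverse scope over the subject via ordinary QR within the clause.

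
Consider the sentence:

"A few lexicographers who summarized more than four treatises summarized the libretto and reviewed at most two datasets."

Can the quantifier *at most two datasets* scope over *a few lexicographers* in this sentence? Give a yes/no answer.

No

The DP *at most two datasets* is contained in one conjunct of the coordinate structure (*reviewed at most two datasets*).
Asymmetric QR out of one conjunct violates the Coordinate Structure Constraint.
*at most two datasets* > *a few lexicographers* would require crossing that boundary, which is illicit.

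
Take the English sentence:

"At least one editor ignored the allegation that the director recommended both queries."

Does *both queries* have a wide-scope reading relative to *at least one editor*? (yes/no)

The target quantifier *both queries* is part of the complex NP *the allegation that the director recommended both queries*.
The complex NP is opaque for QR — the quantifier is frozen inside the noun's complement.
*both queries* is confined to the island and cannot take scope over *at least one editor*.

No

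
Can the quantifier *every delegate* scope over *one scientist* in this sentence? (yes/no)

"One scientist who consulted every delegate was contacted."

Structurally, *every delegate* is inside the relative clause *who consulted every delegate*.
Quantifiers inside a relative clause are trapped there; the RC boundary blocks QR.
So *every delegate* cannot raise to a position above *one scientist*.

No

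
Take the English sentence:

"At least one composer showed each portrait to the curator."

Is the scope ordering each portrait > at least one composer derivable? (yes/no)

Yes

Both DPs are arguments of the same predicate; there is no clause or island boundary between them.
With no island boundary between them, the object can take inverse scope over the subject via ordinary QR within the clause.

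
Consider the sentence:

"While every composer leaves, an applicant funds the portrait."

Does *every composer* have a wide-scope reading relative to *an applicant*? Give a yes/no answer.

*every composer* sits inside the adjunct clause *while every composer leaves*.
Adjunct clauses are scope islands: a quantifier inside an adjunct cannot raise into the matrix clause.
There is no licit LF on which *every composer* c-commands *an applicant*.

No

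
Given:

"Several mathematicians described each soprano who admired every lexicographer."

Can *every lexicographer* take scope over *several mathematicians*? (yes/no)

*every lexicographer* is embedded in the relative clause *who admired every lexicographer* modifying *each soprano*.
Relative clauses are scope islands: a quantifier cannot QR out of a relative clause to take scope in the matrix clause.
So *every lexicographer* cannot raise to a position above *several mathematicians*.

No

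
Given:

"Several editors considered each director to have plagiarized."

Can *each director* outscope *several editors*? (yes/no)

The ECM infinitive is scope-transparent — *each director* is free to raise above *several editors*.
With no island boundary between them, the object can take inverse scope over the subject via ordinary QR within the clause.

Yes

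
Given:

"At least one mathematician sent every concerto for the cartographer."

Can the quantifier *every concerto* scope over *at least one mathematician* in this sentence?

Yes

*every concerto* and *at least one mathematician* are in the same minimal clause.
Since no island is crossed, the inverse ordering is licensed alongside surface scope.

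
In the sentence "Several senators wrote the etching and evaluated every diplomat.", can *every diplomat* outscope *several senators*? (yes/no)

The target quantifier *every diplomat* is part of one conjunct of the coordinate structure (*evaluated every diplomat*).
Coordinate structures are islands for non-across-the-board movement, QR included.
So the wide-scope reading for *every diplomat* is blocked.

No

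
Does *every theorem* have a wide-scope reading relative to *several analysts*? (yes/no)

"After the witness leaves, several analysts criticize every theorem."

Yes

The adjunct island is irrelevant here — *every theorem* and *several analysts* are both in the matrix clause.
QR within a single clause is free, so the lower quantifier may take scope over the higher one.
So *every theorem* > *several analysts* is among the available readings.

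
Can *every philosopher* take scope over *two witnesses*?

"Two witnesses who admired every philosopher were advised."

No

The target quantifier *every philosopher* is part of the relative clause *who admired every philosopher*.
Relative clauses are scope islands: a quantifier cannot QR out of a relative clause to take scope in the matrix clause.
*every philosopher* is confined to the island and cannot take scope over *two witnesses*.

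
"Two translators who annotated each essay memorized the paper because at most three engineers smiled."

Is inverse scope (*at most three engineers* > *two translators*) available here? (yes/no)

*at most three engineers* is embedded in the adjunct clause *because at most three engineers smiled*.
Adverbial clauses are not L-marked, so they are barriers for QR — the quantifier cannot escape the adjunct.
The inverse ordering *at most three engineers* > *two translators* is therefore underivable.

No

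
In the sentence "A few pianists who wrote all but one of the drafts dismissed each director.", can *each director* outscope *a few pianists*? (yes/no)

Yes

Although the sentence contains a relative clause (*who wrote all but one of the drafts*), *each director* is outside it, in the matrix VP.
With no island boundary between them, the object can take inverse scope over the subject via ordinary QR within the clause.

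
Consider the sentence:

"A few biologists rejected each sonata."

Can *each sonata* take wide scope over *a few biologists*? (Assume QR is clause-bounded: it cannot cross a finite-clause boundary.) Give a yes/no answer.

Yes

*a few biologists* and *each sonata* are co-arguments of the matrix verb, with nothing but a clause-internal boundary between them.
Ordinary QR to a clause-peripheral position gives the wide-scope LF for the lower DP.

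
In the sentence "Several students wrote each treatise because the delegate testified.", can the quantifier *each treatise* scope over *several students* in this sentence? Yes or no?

Neither queried DP is inside the adjunct, so the adjunct-island constraint does not apply.
Since no island is crossed, the inverse ordering is licensed alongside surface scope.

Yes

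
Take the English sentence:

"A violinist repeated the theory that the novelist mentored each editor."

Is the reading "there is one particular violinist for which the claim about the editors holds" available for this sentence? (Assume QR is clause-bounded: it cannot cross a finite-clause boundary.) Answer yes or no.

That reading corresponds to *a violinist* > *each editor*.
Surface scope (*a violinist* > *each editor*) is always derivable; islands only block QR, not in-situ interpretation.

Yes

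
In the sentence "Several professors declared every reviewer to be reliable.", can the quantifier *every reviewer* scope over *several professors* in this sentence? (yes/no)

*every reviewer* is the subject of an ECM infinitive — the infinitival complement of an ECM verb is not a scope island, so *every reviewer* can raise into the matrix clause.
Clause-internal QR can adjoin the lower DP above the subject, yielding the inverse reading.

Yes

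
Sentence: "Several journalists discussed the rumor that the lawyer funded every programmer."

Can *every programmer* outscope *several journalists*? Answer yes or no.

*every programmer* is embedded in the complex NP *the rumor that the lawyer funded every programmer*.
Since the clause is the complement of a nominal head, the CNPC blocks scope extraction.
*every programmer* is confined to the island and cannot take scope over *several journalists*.

No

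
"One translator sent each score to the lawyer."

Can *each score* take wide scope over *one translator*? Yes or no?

Yes

*one translator* and *each score* are co-arguments of the matrix verb, with nothing but a clause-internal boundary between them.
No island intervenes, so both surface and inverse scope are derivable.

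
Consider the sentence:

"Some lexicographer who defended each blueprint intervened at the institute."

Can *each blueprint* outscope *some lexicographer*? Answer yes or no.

No

*each blueprint* is embedded in the relative clause *who defended each blueprint*.
QR out of a relative clause is ruled out by the relative-clause island constraint.
*each blueprint* > *some lexicographer* would require crossing that boundary, which is illicit.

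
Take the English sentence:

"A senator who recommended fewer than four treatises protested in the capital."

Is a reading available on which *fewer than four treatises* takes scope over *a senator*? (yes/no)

*fewer than four treatises* sits inside the relative clause *who recommended fewer than four treatises*.
A relative clause is a scope island — quantifier raising cannot cross its boundary.
So *fewer than four treatises* cannot raise high enough to outscope *a senator*; only the surface ordering *a senator* > *fewer than four treatises* is available.
(Only the surface reading survives: one fixed senator with respect to all the relevant treatises.)

No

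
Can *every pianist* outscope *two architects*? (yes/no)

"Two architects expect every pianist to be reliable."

Yes

ECM infinitives lack a CP barrier, so *every pianist* can QR over the matrix subject *two architects*.
Nothing blocks QR of the lower DP to a position above the higher one, so inverse scope is available.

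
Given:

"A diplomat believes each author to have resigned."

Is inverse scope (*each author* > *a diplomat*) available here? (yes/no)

*each author* is an ECM subject; ECM complements are not islands, and the embedded quantifier may take matrix scope.
Ordinary QR to a clause-peripheral position gives the wide-scope LF for the lower DP.

Yes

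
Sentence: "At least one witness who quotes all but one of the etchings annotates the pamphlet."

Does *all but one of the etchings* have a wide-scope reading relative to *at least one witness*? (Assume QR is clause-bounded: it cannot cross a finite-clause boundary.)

No

*all but one of the etchings* sits inside the relative clause *who quotes all but one of the etchings*.
The relative clause forms an island for QR, so the quantifier is confined to the head noun's restrictor.
So the wide-scope reading for *all but one of the etchings* is blocked.
(Only the surface reading survives: one fixed witness with respect to all the relevant etchings.)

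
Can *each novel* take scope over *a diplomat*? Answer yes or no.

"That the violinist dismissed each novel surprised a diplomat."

No

Structurally, *each novel* is inside the sentential subject *that the violinist dismissed each novel*.
The Sentential Subject Constraint rules out raising the quantifier out of the that-clause subject.
The ordering *each novel* > *a diplomat* is therefore underivable.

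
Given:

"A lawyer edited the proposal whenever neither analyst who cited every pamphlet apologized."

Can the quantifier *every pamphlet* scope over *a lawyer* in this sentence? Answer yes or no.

Structurally, *every pamphlet* is inside the relative clause *who cited every pamphlet*, which is itself inside the adjunct *whenever neither analyst who cited every pamphlet apologized*.
Even if one barrier were somehow void, the other would still block QR.
*every pamphlet* is confined to the island and cannot take scope over *a lawyer*.

No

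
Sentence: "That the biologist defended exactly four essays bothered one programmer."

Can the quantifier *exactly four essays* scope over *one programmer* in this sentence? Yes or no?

*exactly four essays* occurs within the sentential subject *that the biologist defended exactly four essays*.
Clausal subjects are scope islands; QR from inside the subject into the matrix is barred.
*exactly four essays* is confined to the island and cannot take scope over *one programmer*.

No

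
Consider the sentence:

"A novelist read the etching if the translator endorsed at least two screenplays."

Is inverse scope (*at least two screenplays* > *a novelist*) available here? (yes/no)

*at least two screenplays* is embedded in the adjunct clause *if the translator endorsed at least two screenplays*.
Adverbial clauses are not L-marked, so they are barriers for QR — the quantifier cannot escape the adjunct.
So *at least two screenplays* cannot raise high enough to outscope *a novelist*; only the surface ordering *a novelist* > *at least two screenplays* is available.

No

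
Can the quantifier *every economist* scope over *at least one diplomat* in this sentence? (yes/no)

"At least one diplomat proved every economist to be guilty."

This is an ECM construction: *every economist* is the infinitival subject, Case-marked by the matrix verb, and the infinitive is transparent for QR.
Since no island is crossed, the inverse ordering is licensed alongside surface scope.
So *every economist* > *at least one diplomat* is among the available readings.

Yes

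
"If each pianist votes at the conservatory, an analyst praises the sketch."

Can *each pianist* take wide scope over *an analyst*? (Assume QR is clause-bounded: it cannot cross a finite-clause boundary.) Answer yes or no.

*each pianist* is embedded in the adjunct clause *if each pianist votes at the conservatory*.
The adjunct-island constraint bars QR out of an adverbial clause.
*each pianist* is confined to the island and cannot take scope over *an analyst*.

No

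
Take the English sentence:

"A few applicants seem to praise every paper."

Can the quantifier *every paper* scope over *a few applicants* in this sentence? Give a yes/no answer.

Yes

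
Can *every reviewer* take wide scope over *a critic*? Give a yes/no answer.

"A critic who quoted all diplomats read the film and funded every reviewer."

*every reviewer* occurs within one conjunct of the coordinate structure (*funded every reviewer*).
A quantifier cannot raise out of one conjunct of a coordination across the whole coordinate structure — the CSC applies to QR.
The inverse ordering *every reviewer* > *a critic* is therefore underivable.

No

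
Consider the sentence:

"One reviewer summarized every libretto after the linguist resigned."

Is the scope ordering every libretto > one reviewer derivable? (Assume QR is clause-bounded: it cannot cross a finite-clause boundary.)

Although there is an adjunct clause, *every libretto* is in the main clause, not inside the adjunct.
Since no island is crossed, the inverse ordering is licensed alongside surface scope.

Yes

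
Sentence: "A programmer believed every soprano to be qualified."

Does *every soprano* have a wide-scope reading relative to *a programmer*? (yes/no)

Yes

This is an ECM construction: *every soprano* is the infinitival subject, Case-marked by the matrix verb, and the infinitive is transparent for QR.
QR within a single clause is free, so the lower quantifier may take scope over the higher one.
So *every soprano* > *a programmer* is among the available readings.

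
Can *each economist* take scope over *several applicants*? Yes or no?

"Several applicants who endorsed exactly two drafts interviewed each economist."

*each economist* sits in the matrix clause, not in the relative clause on *several applicants*.
Since no island is crossed, the inverse ordering is licensed alongside surface scope.
The sentence is scopally ambiguous between *several applicants* > *each economist* and *each economist* > *several applicants*.

Yes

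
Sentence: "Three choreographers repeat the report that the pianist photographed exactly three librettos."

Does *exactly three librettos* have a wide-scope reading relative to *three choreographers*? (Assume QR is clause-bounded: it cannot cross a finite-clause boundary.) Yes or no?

*exactly three librettos* occurs within the complex NP *the report that the pianist photographed exactly three librettos*.
The Complex NP Constraint bars QR out of the complement clause of a noun.
Hence only narrow scope for *exactly three librettos* (under *three choreographers*) survives.

No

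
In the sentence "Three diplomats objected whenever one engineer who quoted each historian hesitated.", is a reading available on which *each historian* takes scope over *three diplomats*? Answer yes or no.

No

*each historian* sits inside the relative clause *who quoted each historian*, which is itself inside the adjunct *whenever one engineer who quoted each historian hesitated*.
Nested islands: the RC island is itself inside an adjunct island, so wide scope is doubly excluded.
*each historian* is confined to the island and cannot take scope over *three diplomats*.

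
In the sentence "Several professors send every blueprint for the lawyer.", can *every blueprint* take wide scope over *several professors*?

Both DPs are arguments of the same predicate; there is no clause or island boundary between them.
No island intervenes, so both surface and inverse scope are derivable.
Both orderings are possible: *several professors* > *every blueprint* and *every blueprint* > *several professors*.

Yes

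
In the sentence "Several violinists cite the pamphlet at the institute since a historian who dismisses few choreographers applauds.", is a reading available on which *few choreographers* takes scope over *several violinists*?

The DP *few choreographers* is contained in the relative clause *who dismisses few choreographers*, which is itself inside the adjunct *since a historian who dismisses few choreographers applauds*.
Two island boundaries intervene — the relative clause and the adjunct. Either alone would block QR.
*few choreographers* > *several violinists* would require crossing that boundary, which is illicit.

No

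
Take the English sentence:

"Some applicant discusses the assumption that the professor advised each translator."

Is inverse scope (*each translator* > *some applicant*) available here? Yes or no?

Structurally, *each translator* is inside the complex NP *the assumption that the professor advised each translator*.
Noun-complement clauses are scope islands (the Complex NP Constraint): a quantifier inside one cannot scope into the matrix.
So the wide-scope reading for *each translator* is blocked.

No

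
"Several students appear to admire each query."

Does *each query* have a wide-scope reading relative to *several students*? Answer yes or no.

Yes

*each query* is the object of the infinitival complement of a raising predicate; raising infinitives are transparent for QR, so the two DPs are in effect clausemates.
Nothing blocks QR of the lower DP to a position above the higher one, so inverse scope is available.
The sentence is scopally ambiguous between *several students* > *each query* and *each query* > *several students*.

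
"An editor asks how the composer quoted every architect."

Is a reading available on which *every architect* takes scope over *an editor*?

No

*every architect* occurs within the embedded question *how the composer quoted every architect*.
Embedded wh-clauses are opaque for QR, so the quantifier stays inside the question.
*every architect* > *an editor* would require crossing that boundary, which is illicit.
(Only the surface reading survives: one fixed editor with respect to all the relevant architects.)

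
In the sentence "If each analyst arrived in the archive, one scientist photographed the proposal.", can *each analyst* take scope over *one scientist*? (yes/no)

The target quantifier *each analyst* is part of the adjunct clause *if each analyst arrived in the archive*.
The adjunct-island constraint bars QR out of an adverbial clause.
So *each analyst* cannot raise to a position above *one scientist*.

No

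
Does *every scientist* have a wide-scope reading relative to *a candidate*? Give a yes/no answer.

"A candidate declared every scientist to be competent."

Yes

ECM infinitives lack a CP barrier, so *every scientist* can QR over the matrix subject *a candidate*.
Clause-internal QR can adjoin the lower DP above the subject, yielding the inverse reading.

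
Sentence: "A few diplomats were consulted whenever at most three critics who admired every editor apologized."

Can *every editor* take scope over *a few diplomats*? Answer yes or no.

*every editor* sits inside the relative clause *who admired every editor*, which is itself inside the adjunct *whenever at most three critics who admired every editor apologized*.
Nested islands: the RC island is itself inside an adjunct island, so wide scope is doubly excluded.
So *every editor* cannot raise to a position above *a few diplomats*.

No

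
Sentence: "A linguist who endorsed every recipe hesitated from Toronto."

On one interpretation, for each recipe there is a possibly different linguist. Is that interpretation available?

No

The described interpretation is the *every recipe* > *a linguist* scoping.
The DP *every recipe* is contained in the relative clause *who endorsed every recipe*.
A relative clause is a scope island — quantifier raising cannot cross its boundary.
*every recipe* > *a linguist* would require crossing that boundary, which is illicit.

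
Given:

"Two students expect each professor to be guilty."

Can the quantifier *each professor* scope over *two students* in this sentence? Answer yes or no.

Yes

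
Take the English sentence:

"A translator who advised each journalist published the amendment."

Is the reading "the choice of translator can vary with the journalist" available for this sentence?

No

That reading corresponds to *each journalist* > *a translator*.
*each journalist* occurs within the relative clause *who advised each journalist*.
Relative clauses are scope islands: a quantifier cannot QR out of a relative clause to take scope in the matrix clause.
*each journalist* > *a translator* would require crossing that boundary, which is illicit.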